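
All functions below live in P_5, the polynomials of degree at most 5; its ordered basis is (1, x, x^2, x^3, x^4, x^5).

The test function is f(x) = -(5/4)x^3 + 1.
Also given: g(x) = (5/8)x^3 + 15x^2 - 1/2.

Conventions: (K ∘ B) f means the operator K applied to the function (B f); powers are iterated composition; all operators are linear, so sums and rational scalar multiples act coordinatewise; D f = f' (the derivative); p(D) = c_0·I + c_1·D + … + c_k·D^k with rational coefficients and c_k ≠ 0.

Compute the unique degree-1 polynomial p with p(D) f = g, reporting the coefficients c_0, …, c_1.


p(D) = -(1/2)·I − 4·D, i.e. c_0 = -1/2, c_1 = -4

D^0 f = -(5/4)x^3 + 1
D^1 f = -(15/4)x^2
matching coefficients of g against c_0 f + c_1 Df + … from the top degree down determines the c_i
solution: c_0 = -1/2, c_1 = -4


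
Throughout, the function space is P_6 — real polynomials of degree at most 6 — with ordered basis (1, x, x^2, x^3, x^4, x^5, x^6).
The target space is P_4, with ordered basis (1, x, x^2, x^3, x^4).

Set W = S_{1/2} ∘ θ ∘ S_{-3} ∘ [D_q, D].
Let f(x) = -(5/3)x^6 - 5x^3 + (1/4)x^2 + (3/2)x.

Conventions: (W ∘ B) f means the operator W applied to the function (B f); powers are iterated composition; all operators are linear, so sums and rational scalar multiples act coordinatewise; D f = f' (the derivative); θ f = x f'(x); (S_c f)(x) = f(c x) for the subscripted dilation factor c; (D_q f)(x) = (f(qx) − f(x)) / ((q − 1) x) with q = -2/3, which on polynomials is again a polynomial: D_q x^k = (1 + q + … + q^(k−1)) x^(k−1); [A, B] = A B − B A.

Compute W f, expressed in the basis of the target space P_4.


g(x) = -(1625/36)x^4 - (25/6)x

D f = -10x^5 - 15x^2 + (1/2)x + 3/2
D_q D f = -(550/81)x^4 - 5x + 1/2
D_q f = -(665/729)x^5 - (35/9)x^2 + (1/12)x + 3/2
D D_q f = -(3325/729)x^4 - (70/9)x + 1/12
[D_q, D] f = -(1625/729)x^4 + (25/9)x + 5/12
S_{-3} [D_q, D] f = -(1625/9)x^4 - (25/3)x + 5/12
θ S_{-3} [D_q, D] f = -(6500/9)x^4 - (25/3)x
S_{1/2} (θ ∘ S_{-3} ∘ [D_q, D]) f = -(1625/36)x^4 - (25/6)x


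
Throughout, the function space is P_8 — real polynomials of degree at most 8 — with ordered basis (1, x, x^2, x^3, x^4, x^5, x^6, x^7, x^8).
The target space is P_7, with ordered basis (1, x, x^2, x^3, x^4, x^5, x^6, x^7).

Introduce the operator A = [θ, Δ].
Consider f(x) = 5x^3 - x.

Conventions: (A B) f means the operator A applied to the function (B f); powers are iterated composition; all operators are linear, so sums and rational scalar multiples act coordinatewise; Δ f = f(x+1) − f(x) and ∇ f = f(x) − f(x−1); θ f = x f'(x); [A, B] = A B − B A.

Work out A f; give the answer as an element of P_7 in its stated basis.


g(x) = -15x^2 - 30x - 14

Δ f = 15x^2 + 15x + 4
θ Δ f = 30x^2 + 15x
θ f = 15x^3 - x
Δ θ f = 45x^2 + 45x + 14
[θ, Δ] f = -15x^2 - 30x - 14


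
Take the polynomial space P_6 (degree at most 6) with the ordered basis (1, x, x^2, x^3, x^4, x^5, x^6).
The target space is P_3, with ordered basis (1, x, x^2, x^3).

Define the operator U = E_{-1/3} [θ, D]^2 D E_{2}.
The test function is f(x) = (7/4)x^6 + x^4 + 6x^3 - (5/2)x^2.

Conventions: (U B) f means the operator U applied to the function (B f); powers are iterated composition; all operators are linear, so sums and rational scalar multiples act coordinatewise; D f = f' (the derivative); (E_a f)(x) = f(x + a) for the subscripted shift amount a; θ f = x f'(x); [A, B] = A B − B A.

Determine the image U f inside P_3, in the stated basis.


the result is g(x) = 210x^3 + 1050x^2 + 1774x + 9434/9

E_{2} f = (7/4)x^6 + 21x^5 + 106x^4 + 294x^3 + (955/2)x^2 + 430x + 166
D E_{2} f = (21/2)x^5 + 105x^4 + 424x^3 + 882x^2 + 955x + 430
D (D E_{2}) f = (105/2)x^4 + 420x^3 + 1272x^2 + 1764x + 955
θ D (D E_{2}) f = 210x^4 + 1260x^3 + 2544x^2 + 1764x
θ (D E_{2}) f = (105/2)x^5 + 420x^4 + 1272x^3 + 1764x^2 + 955x
D θ (D E_{2}) f = (525/2)x^4 + 1680x^3 + 3816x^2 + 3528x + 955
[θ, D] (D E_{2}) f = -(105/2)x^4 - 420x^3 - 1272x^2 - 1764x - 955
D [θ, D] (D E_{2}) f = -210x^3 - 1260x^2 - 2544x - 1764
θ D [θ, D] (D E_{2}) f = -630x^3 - 2520x^2 - 2544x
θ [θ, D] (D E_{2}) f = -210x^4 - 1260x^3 - 2544x^2 - 1764x
D θ [θ, D] (D E_{2}) f = -840x^3 - 3780x^2 - 5088x - 1764
[θ, D] [θ, D] (D E_{2}) f = 210x^3 + 1260x^2 + 2544x + 1764
E_{-1/3} [θ, D]^2 (D E_{2}) f = 210x^3 + 1050x^2 + 1774x + 9434/9


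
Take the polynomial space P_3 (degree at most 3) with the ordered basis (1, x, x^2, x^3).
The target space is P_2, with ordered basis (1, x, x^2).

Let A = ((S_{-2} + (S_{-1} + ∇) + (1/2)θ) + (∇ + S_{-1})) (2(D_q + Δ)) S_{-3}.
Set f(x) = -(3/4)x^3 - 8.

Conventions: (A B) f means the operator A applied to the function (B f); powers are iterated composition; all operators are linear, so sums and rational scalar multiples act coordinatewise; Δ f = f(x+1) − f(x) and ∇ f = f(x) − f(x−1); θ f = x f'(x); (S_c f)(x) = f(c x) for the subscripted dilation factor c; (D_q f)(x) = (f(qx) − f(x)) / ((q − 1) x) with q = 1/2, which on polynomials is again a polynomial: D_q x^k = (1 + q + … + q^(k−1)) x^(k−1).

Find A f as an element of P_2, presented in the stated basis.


the image equals g(x) = (10773/8)x^2 + (1377/4)x - 81/4

S_{-3} f = (81/4)x^3 - 8
D_q S_{-3} f = (567/16)x^2
Δ S_{-3} f = (243/4)x^2 + (243/4)x + 81/4
(D_q + Δ) S_{-3} f = (1539/16)x^2 + (243/4)x + 81/4
(2(D_q + Δ)) S_{-3} f = (1539/8)x^2 + (243/2)x + 81/2
S_{-2} (2(D_q + Δ)) S_{-3} f = (1539/2)x^2 - 243x + 81/2
S_{-1} (2(D_q + Δ)) S_{-3} f = (1539/8)x^2 - (243/2)x + 81/2
∇ (2(D_q + Δ)) S_{-3} f = (1539/4)x - 567/8
(S_{-1} + ∇) (2(D_q + Δ)) S_{-3} f = (1539/8)x^2 + (1053/4)x - 243/8
θ (2(D_q + Δ)) S_{-3} f = (1539/4)x^2 + (243/2)x
((1/2)θ) (2(D_q + Δ)) S_{-3} f = (1539/8)x^2 + (243/4)x
(S_{-2} + (S_{-1} + ∇) + (1/2)θ) (2(D_q + Δ)) S_{-3} f = (4617/4)x^2 + 81x + 81/8
∇ (2(D_q + Δ)) S_{-3} f = (1539/4)x - 567/8
S_{-1} (2(D_q + Δ)) S_{-3} f = (1539/8)x^2 - (243/2)x + 81/2
(∇ + S_{-1}) (2(D_q + Δ)) S_{-3} f = (1539/8)x^2 + (1053/4)x - 243/8
((S_{-2} + (S_{-1} + ∇) + (1/2)θ) + (∇ + S_{-1})) (2(D_q + Δ)) S_{-3} f = (10773/8)x^2 + (1377/4)x - 81/4


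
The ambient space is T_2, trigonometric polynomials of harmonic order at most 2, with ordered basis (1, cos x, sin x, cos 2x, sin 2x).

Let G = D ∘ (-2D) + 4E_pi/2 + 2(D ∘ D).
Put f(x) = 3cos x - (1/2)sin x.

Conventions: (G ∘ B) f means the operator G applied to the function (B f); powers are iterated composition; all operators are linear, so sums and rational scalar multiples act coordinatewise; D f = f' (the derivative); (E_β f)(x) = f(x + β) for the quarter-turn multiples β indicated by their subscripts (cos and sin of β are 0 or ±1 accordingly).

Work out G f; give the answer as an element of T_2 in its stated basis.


the result is g(x) = -2cos x - 12sin x

D f = -(1/2)cos x - 3sin x
(-2D) f = cos x + 6sin x
D (-2D) f = 6cos x - sin x
E_pi/2 f = -(1/2)cos x - 3sin x
(4E_pi/2) f = -2cos x - 12sin x
D f = -(1/2)cos x - 3sin x
D D f = -3cos x + (1/2)sin x
(2(D ∘ D)) f = -6cos x + sin x
(D ∘ (-2D) + 4E_pi/2 + 2(D ∘ D)) f = -2cos x - 12sin x


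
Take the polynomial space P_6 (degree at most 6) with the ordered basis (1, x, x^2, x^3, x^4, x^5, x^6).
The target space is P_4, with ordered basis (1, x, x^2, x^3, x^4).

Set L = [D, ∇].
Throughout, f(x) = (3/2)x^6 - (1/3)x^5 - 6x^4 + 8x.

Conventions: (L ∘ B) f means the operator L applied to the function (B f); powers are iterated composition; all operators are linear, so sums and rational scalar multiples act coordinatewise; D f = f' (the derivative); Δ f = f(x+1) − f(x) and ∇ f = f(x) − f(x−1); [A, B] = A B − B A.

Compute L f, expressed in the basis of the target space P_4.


the result is g(x) = 0

∇ f = 9x^5 - (145/6)x^4 + (28/3)x^3 + (61/6)x^2 - (40/3)x + 73/6
D ∇ f = 45x^4 - (290/3)x^3 + 28x^2 + (61/3)x - 40/3
D f = 9x^5 - (5/3)x^4 - 24x^3 + 8
∇ D f = 45x^4 - (290/3)x^3 + 28x^2 + (61/3)x - 40/3
[D, ∇] f = 0


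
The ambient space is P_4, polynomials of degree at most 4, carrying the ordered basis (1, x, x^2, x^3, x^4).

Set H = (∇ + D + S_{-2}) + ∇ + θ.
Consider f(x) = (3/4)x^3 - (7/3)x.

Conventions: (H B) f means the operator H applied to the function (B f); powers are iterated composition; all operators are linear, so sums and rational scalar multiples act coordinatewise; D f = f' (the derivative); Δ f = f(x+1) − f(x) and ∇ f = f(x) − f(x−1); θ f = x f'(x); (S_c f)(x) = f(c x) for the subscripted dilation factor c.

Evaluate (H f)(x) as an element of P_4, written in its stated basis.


g(x) = -(15/4)x^3 + (27/4)x^2 - (13/6)x - 11/2

∇ f = (9/4)x^2 - (9/4)x - 19/12
D f = (9/4)x^2 - 7/3
S_{-2} f = -6x^3 + (14/3)x
(∇ + D + S_{-2}) f = -6x^3 + (9/2)x^2 + (29/12)x - 47/12
∇ f = (9/4)x^2 - (9/4)x - 19/12
θ f = (9/4)x^3 - (7/3)x
((∇ + D + S_{-2}) + ∇ + θ) f = -(15/4)x^3 + (27/4)x^2 - (13/6)x - 11/2


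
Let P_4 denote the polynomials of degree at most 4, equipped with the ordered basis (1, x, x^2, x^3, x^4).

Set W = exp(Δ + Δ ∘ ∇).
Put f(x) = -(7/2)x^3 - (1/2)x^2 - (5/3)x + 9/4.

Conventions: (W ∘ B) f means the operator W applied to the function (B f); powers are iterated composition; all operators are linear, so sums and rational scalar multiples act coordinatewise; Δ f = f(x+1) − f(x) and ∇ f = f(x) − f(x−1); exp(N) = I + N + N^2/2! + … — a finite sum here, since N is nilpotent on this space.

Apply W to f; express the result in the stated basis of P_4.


the result is g(x) = -(7/2)x^3 - 11x^2 - (134/3)x - 479/12

order-1 term: -(21/2)x^2 - (65/2)x - 20/3
order-2 term: -(21/2)x - 32
order-3 term: -7/2
the series for exp(Δ + Δ ∘ ∇) f terminates at order 3
exp(Δ + Δ ∘ ∇) f = -(7/2)x^3 - 11x^2 - (134/3)x - 479/12


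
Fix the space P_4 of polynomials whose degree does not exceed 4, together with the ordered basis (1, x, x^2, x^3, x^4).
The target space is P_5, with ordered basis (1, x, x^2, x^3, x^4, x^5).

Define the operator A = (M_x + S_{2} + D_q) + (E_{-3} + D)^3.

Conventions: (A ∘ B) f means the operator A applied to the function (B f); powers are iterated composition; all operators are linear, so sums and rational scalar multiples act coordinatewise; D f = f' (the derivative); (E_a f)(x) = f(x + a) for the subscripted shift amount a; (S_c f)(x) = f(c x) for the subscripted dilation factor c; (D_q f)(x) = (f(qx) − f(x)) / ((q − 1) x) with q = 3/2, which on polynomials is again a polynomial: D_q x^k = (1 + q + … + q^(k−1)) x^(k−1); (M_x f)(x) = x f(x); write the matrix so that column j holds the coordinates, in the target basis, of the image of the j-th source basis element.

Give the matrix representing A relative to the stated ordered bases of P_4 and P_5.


the matrix is [[2, -5, 51, -453, 4293]; [1, 3, -19/2, 153, -1812]; [0, 1, 5, -53/4, 306]; [0, 0, 1, 9, -127/8]; [0, 0, 0, 1, 17]; [0, 0, 0, 0, 1]] (rows listed top to bottom)

image of 1: x + 2
image of x: x^2 + 3x - 5
image of x^2: x^3 + 5x^2 - (19/2)x + 51
image of x^3: x^4 + 9x^3 - (53/4)x^2 + 153x - 453
image of x^4: x^5 + 17x^4 - (127/8)x^3 + 306x^2 - 1812x + 4293
each image's coordinates form column j of the matrix


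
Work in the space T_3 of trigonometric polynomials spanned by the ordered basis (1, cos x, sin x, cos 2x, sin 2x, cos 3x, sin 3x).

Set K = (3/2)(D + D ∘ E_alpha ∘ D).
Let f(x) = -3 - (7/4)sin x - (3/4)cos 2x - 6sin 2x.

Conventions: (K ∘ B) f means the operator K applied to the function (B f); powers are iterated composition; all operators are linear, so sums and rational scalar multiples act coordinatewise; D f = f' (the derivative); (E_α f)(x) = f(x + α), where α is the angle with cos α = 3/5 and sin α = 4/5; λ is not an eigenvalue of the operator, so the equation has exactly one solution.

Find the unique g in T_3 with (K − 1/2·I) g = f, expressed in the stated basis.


the image equals g(x) = 6 + (21/82)cos x + (49/41)sin x - (3489/1802)cos 2x - (501/901)sin 2x

write g with unknown coordinates in the stated basis and equate coefficients in (K − 1/2·I) g = f
solving from the highest basis element down gives g = 6 + (21/82)cos x + (49/41)sin x - (3489/1802)cos 2x - (501/901)sin 2x
check: K g = (21/164)cos x - (189/164)sin x - (1548/901)cos 2x - (11313/1802)sin 2x
so K g − 1/2·g = -3 - (7/4)sin x - (3/4)cos 2x - 6sin 2x = f ✓


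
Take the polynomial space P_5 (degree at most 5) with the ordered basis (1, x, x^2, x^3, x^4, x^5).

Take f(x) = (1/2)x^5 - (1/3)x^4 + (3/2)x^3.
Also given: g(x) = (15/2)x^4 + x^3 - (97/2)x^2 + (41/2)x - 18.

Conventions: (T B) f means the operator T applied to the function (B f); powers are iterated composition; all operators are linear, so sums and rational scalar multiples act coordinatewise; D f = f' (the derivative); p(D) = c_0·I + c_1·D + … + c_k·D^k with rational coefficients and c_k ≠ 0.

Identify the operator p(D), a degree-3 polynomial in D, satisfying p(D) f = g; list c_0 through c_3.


D^0 f = (1/2)x^5 - (1/3)x^4 + (3/2)x^3
D^1 f = (5/2)x^4 - (4/3)x^3 + (9/2)x^2
D^2 f = 10x^3 - 4x^2 + 9x
D^3 f = 30x^2 - 8x + 9
matching coefficients of g against c_0 f + c_1 Df + … from the top degree down determines the c_i
solution: c_0 = 0, c_1 = 3, c_2 = 1/2, c_3 = -2

c_0 = 0, c_1 = 3, c_2 = 1/2, c_3 = -2


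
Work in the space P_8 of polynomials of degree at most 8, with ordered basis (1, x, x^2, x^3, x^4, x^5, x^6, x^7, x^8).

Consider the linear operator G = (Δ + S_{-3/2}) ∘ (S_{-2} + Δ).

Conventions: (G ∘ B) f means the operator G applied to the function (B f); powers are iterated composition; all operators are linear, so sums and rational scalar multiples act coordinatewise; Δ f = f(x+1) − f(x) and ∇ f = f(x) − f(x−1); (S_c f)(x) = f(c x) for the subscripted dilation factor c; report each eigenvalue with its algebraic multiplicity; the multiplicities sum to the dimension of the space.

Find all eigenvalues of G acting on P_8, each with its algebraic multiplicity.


λ = 1 (multiplicity 1), λ = 3 (multiplicity 1), λ = 9 (multiplicity 1), λ = 27 (multiplicity 1), λ = 81 (multiplicity 1), λ = 243 (multiplicity 1), λ = 729 (multiplicity 1), λ = 2187 (multiplicity 1), λ = 6561 (multiplicity 1)

image of 1: 1
image of x: 3x - 1
image of x^2: 9x^2 + 5x + 7
image of x^3: 27x^3 - (69/4)x^2 - (45/2)x - 1
image of x^4: 81x^4 + (101/2)x^3 + (243/2)x^2 + 82x + 31
image of x^5: 243x^5 - (2155/16)x^4 - (1335/4)x^3 - (475/2)x^2 - (195/2)x - 1
image of x^6: 729x^6 + (5415/16)x^5 + (17055/16)x^4 + (2665/2)x^3 + (4815/4)x^2 + 555x + 127
image of x^7: 2187x^7 - (52241/64)x^6 - (89775/32)x^5 - (65485/16)x^4 - (32865/8)x^3 - (8043/4)x^2 - (945/2)x - 1
image of x^8: 6561x^8 + (30581/16)x^7 + (120687/16)x^6 + (56987/4)x^5 + (154035/8)x^4 + 15827x^3 + 8967x^2 + 3044x + 511
the matrix is upper triangular; its diagonal is (1, 3, 9, 27, 81, 243, 729, 2187, 6561)
for a triangular matrix the eigenvalues are the diagonal entries, with algebraic multiplicity their repetition count


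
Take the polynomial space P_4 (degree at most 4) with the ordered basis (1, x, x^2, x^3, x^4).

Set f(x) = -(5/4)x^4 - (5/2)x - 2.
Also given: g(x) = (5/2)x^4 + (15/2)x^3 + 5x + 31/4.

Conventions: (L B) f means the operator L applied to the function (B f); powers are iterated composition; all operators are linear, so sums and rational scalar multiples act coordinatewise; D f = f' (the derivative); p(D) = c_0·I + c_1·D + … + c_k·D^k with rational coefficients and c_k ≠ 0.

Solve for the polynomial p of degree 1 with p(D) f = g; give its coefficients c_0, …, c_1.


c_0 = -2, c_1 = -3/2

D^0 f = -(5/4)x^4 - (5/2)x - 2
D^1 f = -5x^3 - 5/2
matching coefficients of g against c_0 f + c_1 Df + … from the top degree down determines the c_i
solution: c_0 = -2, c_1 = -3/2


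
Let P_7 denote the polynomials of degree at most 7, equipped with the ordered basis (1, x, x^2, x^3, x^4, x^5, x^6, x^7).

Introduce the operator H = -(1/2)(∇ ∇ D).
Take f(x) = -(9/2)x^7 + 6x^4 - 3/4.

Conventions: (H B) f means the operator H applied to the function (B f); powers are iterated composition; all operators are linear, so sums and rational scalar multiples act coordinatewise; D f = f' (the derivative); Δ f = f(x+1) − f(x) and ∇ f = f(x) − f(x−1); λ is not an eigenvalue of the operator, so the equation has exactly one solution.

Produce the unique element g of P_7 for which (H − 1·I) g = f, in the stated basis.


write g with unknown coordinates in the stated basis and equate coefficients in (H − 1·I) g = f
solving from the highest basis element down gives g = (9/2)x^7 - (957/2)x^4 + 1890x^3 - (6615/2)x^2 + 8577x - 49551/4
check: H g = -(945/2)x^4 + 1890x^3 - (6615/2)x^2 + 8577x - 24777/2
so H g − 1·g = -(9/2)x^7 + 6x^4 - 3/4 = f ✓

g(x) = (9/2)x^7 - (957/2)x^4 + 1890x^3 - (6615/2)x^2 + 8577x - 49551/4


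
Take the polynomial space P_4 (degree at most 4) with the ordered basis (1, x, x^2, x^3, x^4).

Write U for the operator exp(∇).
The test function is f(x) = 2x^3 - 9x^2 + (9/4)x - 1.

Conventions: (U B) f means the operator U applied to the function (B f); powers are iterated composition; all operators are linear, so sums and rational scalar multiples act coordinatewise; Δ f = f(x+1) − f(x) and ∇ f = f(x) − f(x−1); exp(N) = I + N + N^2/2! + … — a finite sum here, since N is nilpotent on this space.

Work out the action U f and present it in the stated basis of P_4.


order-1 term: 6x^2 - 24x + 53/4
order-2 term: 6x - 15
order-3 term: 2
the series for exp(∇) f terminates at order 3
exp(∇) f = 2x^3 - 3x^2 - (63/4)x - 3/4

g(x) = 2x^3 - 3x^2 - (63/4)x - 3/4


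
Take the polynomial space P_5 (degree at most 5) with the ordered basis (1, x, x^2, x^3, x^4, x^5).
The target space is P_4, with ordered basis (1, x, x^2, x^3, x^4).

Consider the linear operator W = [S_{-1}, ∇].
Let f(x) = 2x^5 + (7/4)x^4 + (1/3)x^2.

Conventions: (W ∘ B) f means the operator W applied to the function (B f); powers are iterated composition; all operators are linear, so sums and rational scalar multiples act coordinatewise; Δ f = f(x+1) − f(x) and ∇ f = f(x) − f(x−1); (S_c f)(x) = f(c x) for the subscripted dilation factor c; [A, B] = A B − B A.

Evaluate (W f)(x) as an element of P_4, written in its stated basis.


g(x) = 20x^4 - 14x^3 + 40x^2 - (46/3)x + 4

∇ f = 10x^4 - 13x^3 + (19/2)x^2 - (7/3)x - 1/12
S_{-1} ∇ f = 10x^4 + 13x^3 + (19/2)x^2 + (7/3)x - 1/12
S_{-1} f = -2x^5 + (7/4)x^4 + (1/3)x^2
∇ S_{-1} f = -10x^4 + 27x^3 - (61/2)x^2 + (53/3)x - 49/12
[S_{-1}, ∇] f = 20x^4 - 14x^3 + 40x^2 - (46/3)x + 4


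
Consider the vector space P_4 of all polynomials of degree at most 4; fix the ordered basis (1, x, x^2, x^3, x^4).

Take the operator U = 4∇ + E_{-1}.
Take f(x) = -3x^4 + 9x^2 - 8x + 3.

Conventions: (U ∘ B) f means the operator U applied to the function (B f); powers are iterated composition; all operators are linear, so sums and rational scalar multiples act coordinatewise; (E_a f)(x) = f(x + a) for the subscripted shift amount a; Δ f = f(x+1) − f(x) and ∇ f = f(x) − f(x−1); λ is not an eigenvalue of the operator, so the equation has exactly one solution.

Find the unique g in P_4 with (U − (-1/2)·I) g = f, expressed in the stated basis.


write g with unknown coordinates in the stated basis and equate coefficients in (U − (-1/2)·I) g = f
solving from the highest basis element down gives g = -2x^4 + 16x^3 - 114x^2 + (1688/3)x - 4162/3
check: U g = -2x^4 - 8x^3 + 66x^2 - (868/3)x + 2090/3
so U g − (-1/2)·g = -3x^4 + 9x^2 - 8x + 3 = f ✓

the image equals g(x) = -2x^4 + 16x^3 - 114x^2 + (1688/3)x - 4162/3


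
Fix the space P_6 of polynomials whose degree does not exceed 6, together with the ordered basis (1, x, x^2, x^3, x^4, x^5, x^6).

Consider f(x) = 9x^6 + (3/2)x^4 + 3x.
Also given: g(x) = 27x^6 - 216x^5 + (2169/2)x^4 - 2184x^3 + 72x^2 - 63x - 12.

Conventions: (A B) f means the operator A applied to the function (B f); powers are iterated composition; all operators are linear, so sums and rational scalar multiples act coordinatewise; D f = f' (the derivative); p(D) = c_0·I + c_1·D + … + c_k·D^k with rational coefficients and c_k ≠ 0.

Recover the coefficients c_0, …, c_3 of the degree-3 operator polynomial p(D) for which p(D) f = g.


D^0 f = 9x^6 + (3/2)x^4 + 3x
D^1 f = 54x^5 + 6x^3 + 3
D^2 f = 270x^4 + 18x^2
D^3 f = 1080x^3 + 36x
matching coefficients of g against c_0 f + c_1 Df + … from the top degree down determines the c_i
solution: c_0 = 3, c_1 = -4, c_2 = 4, c_3 = -2

p(D) = 3·I − 4·D + 4·D^2 − 2·D^3, i.e. c_0 = 3, c_1 = -4, c_2 = 4, c_3 = -2


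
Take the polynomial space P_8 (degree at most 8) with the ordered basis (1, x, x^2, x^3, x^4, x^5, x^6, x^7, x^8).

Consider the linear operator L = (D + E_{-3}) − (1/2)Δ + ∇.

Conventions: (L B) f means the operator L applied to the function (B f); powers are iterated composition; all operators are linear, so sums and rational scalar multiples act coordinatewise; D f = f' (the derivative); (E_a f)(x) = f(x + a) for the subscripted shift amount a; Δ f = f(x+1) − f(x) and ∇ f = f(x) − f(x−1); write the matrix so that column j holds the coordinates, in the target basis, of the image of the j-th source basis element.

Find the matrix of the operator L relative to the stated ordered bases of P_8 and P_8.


image of 1: 1
image of x: x - 3/2
image of x^2: x^2 - 3x + 15/2
image of x^3: x^3 - (9/2)x^2 + (45/2)x - 53/2
image of x^4: x^4 - 6x^3 + 45x^2 - 106x + 159/2
image of x^5: x^5 - (15/2)x^4 + 75x^3 - 265x^2 + (795/2)x - 485/2
image of x^6: x^6 - 9x^5 + (225/2)x^4 - 530x^3 + (2385/2)x^2 - 1455x + 1455/2
image of x^7: x^7 - (21/2)x^6 + (315/2)x^5 - (1855/2)x^4 + (5565/2)x^3 - (10185/2)x^2 + (10185/2)x - 4373/2
image of x^8: x^8 - 12x^7 + 210x^6 - 1484x^5 + 5565x^4 - 13580x^3 + 20370x^2 - 17492x + 13119/2
each image's coordinates form column j of the matrix

the matrix is [[1, -3/2, 15/2, -53/2, 159/2, -485/2, 1455/2, -4373/2, 13119/2]; [0, 1, -3, 45/2, -106, 795/2, -1455, 10185/2, -17492]; [0, 0, 1, -9/2, 45, -265, 2385/2, -10185/2, 20370]; [0, 0, 0, 1, -6, 75, -530, 5565/2, -13580]; [0, 0, 0, 0, 1, -15/2, 225/2, -1855/2, 5565]; [0, 0, 0, 0, 0, 1, -9, 315/2, -1484]; [0, 0, 0, 0, 0, 0, 1, -21/2, 210]; [0, 0, 0, 0, 0, 0, 0, 1, -12]; [0, 0, 0, 0, 0, 0, 0, 0, 1]] (rows listed top to bottom)


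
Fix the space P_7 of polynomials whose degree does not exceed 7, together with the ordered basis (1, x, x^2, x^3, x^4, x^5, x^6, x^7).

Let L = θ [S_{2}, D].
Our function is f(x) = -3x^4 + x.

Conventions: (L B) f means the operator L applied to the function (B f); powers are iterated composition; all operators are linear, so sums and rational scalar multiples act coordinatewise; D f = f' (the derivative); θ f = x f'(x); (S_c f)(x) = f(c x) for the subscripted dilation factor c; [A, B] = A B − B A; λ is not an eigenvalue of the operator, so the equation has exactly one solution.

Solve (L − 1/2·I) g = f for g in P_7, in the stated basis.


g(x) = 6x^4 - 1152x^3 + 55296x^2 - 442370x

write g with unknown coordinates in the stated basis and equate coefficients in (L − 1/2·I) g = f
solving from the highest basis element down gives g = 6x^4 - 1152x^3 + 55296x^2 - 442370x
check: L g = -576x^3 + 27648x^2 - 221184x
so L g − 1/2·g = -3x^4 + x = f ✓


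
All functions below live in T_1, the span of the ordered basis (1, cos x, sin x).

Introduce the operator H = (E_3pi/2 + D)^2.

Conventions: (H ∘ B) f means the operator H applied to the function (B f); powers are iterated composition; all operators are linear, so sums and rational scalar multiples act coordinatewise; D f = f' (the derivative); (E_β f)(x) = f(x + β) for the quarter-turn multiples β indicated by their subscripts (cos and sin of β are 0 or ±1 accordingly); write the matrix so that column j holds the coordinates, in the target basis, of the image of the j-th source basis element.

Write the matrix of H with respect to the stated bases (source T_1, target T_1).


the matrix is [[1, 0, 0]; [0, 0, 0]; [0, 0, 0]] (rows listed top to bottom)

image of 1: 1
image of cos x: 0
image of sin x: 0
each image's coordinates form column j of the matrix


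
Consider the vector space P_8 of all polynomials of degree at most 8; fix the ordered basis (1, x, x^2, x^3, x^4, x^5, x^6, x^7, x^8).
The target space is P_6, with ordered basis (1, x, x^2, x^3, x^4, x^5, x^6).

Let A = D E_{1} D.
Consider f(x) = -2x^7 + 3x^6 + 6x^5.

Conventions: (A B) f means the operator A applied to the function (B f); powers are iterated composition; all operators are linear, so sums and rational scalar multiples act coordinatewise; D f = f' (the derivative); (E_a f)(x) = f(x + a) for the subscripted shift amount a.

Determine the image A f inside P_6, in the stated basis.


g(x) = -84x^5 - 330x^4 - 360x^3 + 60x^2 + 300x + 126

D f = -14x^6 + 18x^5 + 30x^4
E_{1} D f = -14x^6 - 66x^5 - 90x^4 + 20x^3 + 150x^2 + 126x + 34
D (E_{1} D) f = -84x^5 - 330x^4 - 360x^3 + 60x^2 + 300x + 126


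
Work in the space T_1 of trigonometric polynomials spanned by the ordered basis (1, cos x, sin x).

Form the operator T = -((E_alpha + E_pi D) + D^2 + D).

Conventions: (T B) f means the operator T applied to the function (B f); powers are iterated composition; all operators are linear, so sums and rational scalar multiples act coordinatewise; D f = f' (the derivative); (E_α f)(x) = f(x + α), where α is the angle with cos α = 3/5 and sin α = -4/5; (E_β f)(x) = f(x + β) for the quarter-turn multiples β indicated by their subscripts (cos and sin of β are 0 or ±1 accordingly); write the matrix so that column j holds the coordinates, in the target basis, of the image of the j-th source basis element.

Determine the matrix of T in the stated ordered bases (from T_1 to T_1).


the matrix is [[-1, 0, 0]; [0, 2/5, 4/5]; [0, -4/5, 2/5]] (rows listed top to bottom)

image of 1: -1
image of cos x: (2/5)cos x - (4/5)sin x
image of sin x: (4/5)cos x + (2/5)sin x
each image's coordinates form column j of the matrix


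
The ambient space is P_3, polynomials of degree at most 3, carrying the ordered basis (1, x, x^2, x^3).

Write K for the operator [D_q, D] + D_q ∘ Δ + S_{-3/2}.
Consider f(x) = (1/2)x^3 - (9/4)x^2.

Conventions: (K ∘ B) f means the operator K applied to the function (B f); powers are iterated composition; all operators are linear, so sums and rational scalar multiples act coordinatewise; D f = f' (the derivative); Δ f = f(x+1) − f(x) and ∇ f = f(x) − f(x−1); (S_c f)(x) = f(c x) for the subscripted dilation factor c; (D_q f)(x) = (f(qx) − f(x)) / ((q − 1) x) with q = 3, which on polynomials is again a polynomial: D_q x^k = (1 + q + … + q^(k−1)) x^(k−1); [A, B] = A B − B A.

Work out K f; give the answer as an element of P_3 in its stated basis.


the image equals g(x) = -(27/16)x^3 - (81/16)x^2 - x + 3/2

D f = (3/2)x^2 - (9/2)x
D_q D f = 6x - 9/2
D_q f = (13/2)x^2 - 9x
D D_q f = 13x - 9
[D_q, D] f = -7x + 9/2
Δ f = (3/2)x^2 - 3x - 7/4
D_q Δ f = 6x - 3
S_{-3/2} f = -(27/16)x^3 - (81/16)x^2
([D_q, D] + D_q ∘ Δ + S_{-3/2}) f = -(27/16)x^3 - (81/16)x^2 - x + 3/2


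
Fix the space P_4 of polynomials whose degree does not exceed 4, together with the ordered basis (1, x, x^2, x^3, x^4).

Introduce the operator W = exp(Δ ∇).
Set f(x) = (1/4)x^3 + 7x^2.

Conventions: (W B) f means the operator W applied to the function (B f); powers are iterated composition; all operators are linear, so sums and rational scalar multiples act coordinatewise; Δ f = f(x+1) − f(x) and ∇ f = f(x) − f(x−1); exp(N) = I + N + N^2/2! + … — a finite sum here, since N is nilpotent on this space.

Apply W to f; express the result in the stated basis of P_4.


order-1 term: (3/2)x + 14
the series for exp(Δ ∇) f terminates at order 1
exp(Δ ∇) f = (1/4)x^3 + 7x^2 + (3/2)x + 14

the image equals g(x) = (1/4)x^3 + 7x^2 + (3/2)x + 14


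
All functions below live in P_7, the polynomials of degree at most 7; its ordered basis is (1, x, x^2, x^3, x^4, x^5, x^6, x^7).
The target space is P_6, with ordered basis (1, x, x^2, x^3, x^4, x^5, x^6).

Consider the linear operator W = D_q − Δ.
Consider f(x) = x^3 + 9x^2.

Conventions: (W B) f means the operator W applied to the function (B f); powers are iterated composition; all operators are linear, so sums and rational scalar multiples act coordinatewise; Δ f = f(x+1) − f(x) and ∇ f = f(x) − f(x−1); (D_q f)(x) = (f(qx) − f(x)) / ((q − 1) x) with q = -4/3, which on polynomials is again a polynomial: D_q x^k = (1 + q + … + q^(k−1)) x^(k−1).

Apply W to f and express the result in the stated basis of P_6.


the result is g(x) = -(14/9)x^2 - 24x - 10

D_q f = (13/9)x^2 - 3x
Δ f = 3x^2 + 21x + 10
(-Δ) f = -3x^2 - 21x - 10
(D_q − Δ) f = -(14/9)x^2 - 24x - 10


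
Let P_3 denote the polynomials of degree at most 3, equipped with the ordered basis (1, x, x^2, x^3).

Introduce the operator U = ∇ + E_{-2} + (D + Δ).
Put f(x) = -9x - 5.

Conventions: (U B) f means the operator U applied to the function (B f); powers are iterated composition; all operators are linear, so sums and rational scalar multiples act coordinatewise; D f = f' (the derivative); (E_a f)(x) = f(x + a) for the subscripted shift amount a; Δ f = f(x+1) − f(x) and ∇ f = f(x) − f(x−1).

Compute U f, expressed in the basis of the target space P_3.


∇ f = -9
E_{-2} f = -9x + 13
D f = -9
Δ f = -9
(D + Δ) f = -18
(∇ + E_{-2} + (D + Δ)) f = -9x - 14

g(x) = -9x - 14


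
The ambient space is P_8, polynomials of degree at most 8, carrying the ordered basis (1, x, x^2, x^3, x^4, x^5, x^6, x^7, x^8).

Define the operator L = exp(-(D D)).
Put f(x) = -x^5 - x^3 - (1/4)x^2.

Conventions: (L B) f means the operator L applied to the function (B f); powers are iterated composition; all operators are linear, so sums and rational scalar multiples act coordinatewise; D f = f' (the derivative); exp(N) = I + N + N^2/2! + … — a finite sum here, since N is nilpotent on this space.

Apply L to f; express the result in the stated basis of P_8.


order-1 term: 20x^3 + 6x + 1/2
order-2 term: -60x
the series for exp(-(D D)) f terminates at order 2
exp(-(D D)) f = -x^5 + 19x^3 - (1/4)x^2 - 54x + 1/2

g(x) = -x^5 + 19x^3 - (1/4)x^2 - 54x + 1/2


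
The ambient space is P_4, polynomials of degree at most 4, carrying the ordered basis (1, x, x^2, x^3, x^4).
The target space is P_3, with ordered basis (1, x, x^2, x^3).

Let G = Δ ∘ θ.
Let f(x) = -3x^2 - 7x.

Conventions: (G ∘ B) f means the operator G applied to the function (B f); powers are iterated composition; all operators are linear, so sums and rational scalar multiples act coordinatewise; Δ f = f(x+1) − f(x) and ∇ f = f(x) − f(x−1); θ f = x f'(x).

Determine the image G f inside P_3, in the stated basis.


the result is g(x) = -12x - 13

θ f = -6x^2 - 7x
Δ θ f = -12x - 13


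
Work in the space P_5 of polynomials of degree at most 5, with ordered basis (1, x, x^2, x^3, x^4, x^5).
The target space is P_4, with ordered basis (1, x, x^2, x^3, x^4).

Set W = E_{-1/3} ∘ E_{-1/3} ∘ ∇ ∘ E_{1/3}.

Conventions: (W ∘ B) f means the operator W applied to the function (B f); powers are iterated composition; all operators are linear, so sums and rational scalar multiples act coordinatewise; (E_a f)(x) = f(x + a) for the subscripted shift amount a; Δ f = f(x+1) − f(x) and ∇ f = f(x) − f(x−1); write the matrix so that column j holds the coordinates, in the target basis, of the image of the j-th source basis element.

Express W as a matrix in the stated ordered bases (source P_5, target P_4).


the matrix is [[0, 1, -5/3, 7/3, -85/27, 341/81]; [0, 0, 2, -5, 28/3, -425/27]; [0, 0, 0, 3, -10, 70/3]; [0, 0, 0, 0, 4, -50/3]; [0, 0, 0, 0, 0, 5]] (rows listed top to bottom)

image of 1: 0
image of x: 1
image of x^2: 2x - 5/3
image of x^3: 3x^2 - 5x + 7/3
image of x^4: 4x^3 - 10x^2 + (28/3)x - 85/27
image of x^5: 5x^4 - (50/3)x^3 + (70/3)x^2 - (425/27)x + 341/81
each image's coordinates form column j of the matrix


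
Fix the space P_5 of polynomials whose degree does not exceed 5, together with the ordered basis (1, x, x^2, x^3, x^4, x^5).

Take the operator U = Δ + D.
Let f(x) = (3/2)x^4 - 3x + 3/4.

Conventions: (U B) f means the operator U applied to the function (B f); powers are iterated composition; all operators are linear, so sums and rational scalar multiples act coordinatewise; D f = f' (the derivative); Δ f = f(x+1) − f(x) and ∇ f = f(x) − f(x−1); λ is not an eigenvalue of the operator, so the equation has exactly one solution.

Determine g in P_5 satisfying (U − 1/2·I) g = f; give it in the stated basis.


the image equals g(x) = -3x^4 - 48x^3 - 612x^2 - 5202x - 44271/2

write g with unknown coordinates in the stated basis and equate coefficients in (U − 1/2·I) g = f
solving from the highest basis element down gives g = -3x^4 - 48x^3 - 612x^2 - 5202x - 44271/2
check: U g = -24x^3 - 306x^2 - 2604x - 11067
so U g − 1/2·g = (3/2)x^4 - 3x + 3/4 = f ✓


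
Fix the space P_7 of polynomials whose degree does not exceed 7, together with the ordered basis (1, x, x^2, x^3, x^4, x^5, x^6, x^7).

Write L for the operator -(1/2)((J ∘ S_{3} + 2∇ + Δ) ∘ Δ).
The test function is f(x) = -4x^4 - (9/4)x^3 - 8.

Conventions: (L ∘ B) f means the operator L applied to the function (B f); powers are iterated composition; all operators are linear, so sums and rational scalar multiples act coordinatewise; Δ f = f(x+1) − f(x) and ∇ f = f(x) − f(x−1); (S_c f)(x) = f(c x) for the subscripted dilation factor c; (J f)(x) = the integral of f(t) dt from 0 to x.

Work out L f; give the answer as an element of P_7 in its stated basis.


Δ f = -16x^3 - (123/4)x^2 - (91/4)x - 25/4
S_{3} Δ f = -432x^3 - (1107/4)x^2 - (273/4)x - 25/4
J S_{3} Δ f = -108x^4 - (369/4)x^3 - (273/8)x^2 - (25/4)x
∇ Δ f = -48x^2 - (27/2)x - 8
(2∇) Δ f = -96x^2 - 27x - 16
Δ Δ f = -48x^2 - (219/2)x - 139/2
(J ∘ S_{3} + 2∇ + Δ) Δ f = -108x^4 - (369/4)x^3 - (1425/8)x^2 - (571/4)x - 171/2
(-(1/2)((J ∘ S_{3} + 2∇ + Δ) ∘ Δ)) f = 54x^4 + (369/8)x^3 + (1425/16)x^2 + (571/8)x + 171/4

g(x) = 54x^4 + (369/8)x^3 + (1425/16)x^2 + (571/8)x + 171/4


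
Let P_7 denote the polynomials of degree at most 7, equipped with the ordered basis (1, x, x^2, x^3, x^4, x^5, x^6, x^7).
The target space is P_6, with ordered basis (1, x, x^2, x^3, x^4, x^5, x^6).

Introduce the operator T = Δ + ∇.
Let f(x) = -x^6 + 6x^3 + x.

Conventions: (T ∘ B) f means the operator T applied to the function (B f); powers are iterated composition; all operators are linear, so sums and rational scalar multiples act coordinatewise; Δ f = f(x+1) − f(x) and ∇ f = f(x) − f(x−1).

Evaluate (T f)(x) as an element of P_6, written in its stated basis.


g(x) = -12x^5 - 40x^3 + 36x^2 - 12x + 14

Δ f = -6x^5 - 15x^4 - 20x^3 + 3x^2 + 12x + 6
∇ f = -6x^5 + 15x^4 - 20x^3 + 33x^2 - 24x + 8
(Δ + ∇) f = -12x^5 - 40x^3 + 36x^2 - 12x + 14


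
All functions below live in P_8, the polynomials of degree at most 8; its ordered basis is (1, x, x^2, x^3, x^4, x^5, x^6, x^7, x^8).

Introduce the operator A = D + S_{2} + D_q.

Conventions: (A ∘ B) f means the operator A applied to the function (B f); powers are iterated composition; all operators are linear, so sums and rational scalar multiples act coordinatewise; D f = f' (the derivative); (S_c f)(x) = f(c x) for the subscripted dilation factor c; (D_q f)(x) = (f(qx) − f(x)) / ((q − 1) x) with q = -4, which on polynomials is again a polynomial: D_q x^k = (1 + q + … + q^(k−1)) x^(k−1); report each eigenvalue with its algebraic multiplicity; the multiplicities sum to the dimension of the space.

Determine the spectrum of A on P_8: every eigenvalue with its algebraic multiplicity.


λ = 1 (multiplicity 1), λ = 2 (multiplicity 1), λ = 4 (multiplicity 1), λ = 8 (multiplicity 1), λ = 16 (multiplicity 1), λ = 32 (multiplicity 1), λ = 64 (multiplicity 1), λ = 128 (multiplicity 1), λ = 256 (multiplicity 1)

image of 1: 1
image of x: 2x + 2
image of x^2: 4x^2 - x
image of x^3: 8x^3 + 16x^2
image of x^4: 16x^4 - 47x^3
image of x^5: 32x^5 + 210x^4
image of x^6: 64x^6 - 813x^5
image of x^7: 128x^7 + 3284x^6
image of x^8: 256x^8 - 13099x^7
the matrix is upper triangular; its diagonal is (1, 2, 4, 8, 16, 32, 64, 128, 256)
for a triangular matrix the eigenvalues are the diagonal entries, with algebraic multiplicity their repetition count


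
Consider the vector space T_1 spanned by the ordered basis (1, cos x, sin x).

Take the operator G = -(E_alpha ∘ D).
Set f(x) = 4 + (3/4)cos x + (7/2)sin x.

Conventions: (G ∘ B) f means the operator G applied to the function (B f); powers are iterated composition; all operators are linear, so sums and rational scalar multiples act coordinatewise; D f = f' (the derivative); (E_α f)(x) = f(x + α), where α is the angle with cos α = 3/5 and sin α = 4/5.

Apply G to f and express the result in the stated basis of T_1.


D f = (7/2)cos x - (3/4)sin x
E_alpha D f = (3/2)cos x - (13/4)sin x
(-(E_alpha ∘ D)) f = -(3/2)cos x + (13/4)sin x

g(x) = -(3/2)cos x + (13/4)sin x


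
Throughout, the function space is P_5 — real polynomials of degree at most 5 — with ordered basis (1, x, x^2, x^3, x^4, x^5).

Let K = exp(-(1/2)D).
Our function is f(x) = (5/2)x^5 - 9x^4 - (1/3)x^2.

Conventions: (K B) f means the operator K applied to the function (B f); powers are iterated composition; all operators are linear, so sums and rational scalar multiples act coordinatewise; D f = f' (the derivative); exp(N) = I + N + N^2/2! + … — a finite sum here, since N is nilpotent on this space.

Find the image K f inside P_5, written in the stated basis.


the image equals g(x) = (5/2)x^5 - (61/4)x^4 + (97/4)x^3 - (407/24)x^2 + (539/96)x - 139/192

order-1 term: -(25/4)x^4 + 18x^3 + (1/3)x
order-2 term: (25/4)x^3 - (27/2)x^2 - 1/12
order-3 term: -(25/8)x^2 + (9/2)x
order-4 term: (25/32)x - 9/16
order-5 term: -5/64
the series for exp(-(1/2)D) f terminates at order 5
exp(-(1/2)D) f = (5/2)x^5 - (61/4)x^4 + (97/4)x^3 - (407/24)x^2 + (539/96)x - 139/192


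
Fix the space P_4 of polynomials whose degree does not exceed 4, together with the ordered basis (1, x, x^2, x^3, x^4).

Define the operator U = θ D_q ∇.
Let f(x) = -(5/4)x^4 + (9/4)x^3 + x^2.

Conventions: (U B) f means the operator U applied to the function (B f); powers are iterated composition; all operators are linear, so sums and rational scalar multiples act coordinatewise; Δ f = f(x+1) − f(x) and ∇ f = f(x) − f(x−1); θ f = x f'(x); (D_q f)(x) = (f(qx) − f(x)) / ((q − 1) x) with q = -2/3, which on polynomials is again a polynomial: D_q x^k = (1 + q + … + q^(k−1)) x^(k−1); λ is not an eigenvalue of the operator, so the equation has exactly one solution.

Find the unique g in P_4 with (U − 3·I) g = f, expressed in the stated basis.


the image equals g(x) = (5/12)x^4 - (3/4)x^3 + (43/81)x^2 - (19/36)x

write g with unknown coordinates in the stated basis and equate coefficients in (U − 3·I) g = f
solving from the highest basis element down gives g = (5/12)x^4 - (3/4)x^3 + (43/81)x^2 - (19/36)x
check: U g = (70/27)x^2 - (19/12)x
so U g − 3·g = -(5/4)x^4 + (9/4)x^3 + x^2 = f ✓


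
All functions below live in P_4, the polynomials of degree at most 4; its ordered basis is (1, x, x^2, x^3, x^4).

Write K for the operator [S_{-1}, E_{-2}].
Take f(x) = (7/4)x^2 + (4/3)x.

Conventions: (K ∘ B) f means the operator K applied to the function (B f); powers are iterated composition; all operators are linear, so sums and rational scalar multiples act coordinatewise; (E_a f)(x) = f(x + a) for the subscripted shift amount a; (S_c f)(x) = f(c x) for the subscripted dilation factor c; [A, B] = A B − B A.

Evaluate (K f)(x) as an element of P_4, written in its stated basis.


E_{-2} f = (7/4)x^2 - (17/3)x + 13/3
S_{-1} E_{-2} f = (7/4)x^2 + (17/3)x + 13/3
S_{-1} f = (7/4)x^2 - (4/3)x
E_{-2} S_{-1} f = (7/4)x^2 - (25/3)x + 29/3
[S_{-1}, E_{-2}] f = 14x - 16/3

the result is g(x) = 14x - 16/3


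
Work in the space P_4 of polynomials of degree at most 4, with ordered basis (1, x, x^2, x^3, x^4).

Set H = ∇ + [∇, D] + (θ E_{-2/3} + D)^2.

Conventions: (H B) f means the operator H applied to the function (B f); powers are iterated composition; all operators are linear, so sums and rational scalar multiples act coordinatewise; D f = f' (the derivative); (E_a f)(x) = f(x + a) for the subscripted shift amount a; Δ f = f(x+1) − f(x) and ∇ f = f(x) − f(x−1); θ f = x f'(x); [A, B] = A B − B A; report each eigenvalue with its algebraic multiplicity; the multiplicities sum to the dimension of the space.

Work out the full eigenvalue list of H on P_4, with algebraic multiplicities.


image of 1: 0
image of x: x + 2
image of x^2: 4x^2 + 4x - 1/3
image of x^3: 9x^3 - 2x^2 + (5/3)x + 7/3
image of x^4: 16x^4 - 24x^3 + 30x^2 - (100/27)x - 59/27
the matrix is upper triangular; its diagonal is (0, 1, 4, 9, 16)
for a triangular matrix the eigenvalues are the diagonal entries, with algebraic multiplicity their repetition count

λ = 0 (multiplicity 1), λ = 1 (multiplicity 1), λ = 4 (multiplicity 1), λ = 9 (multiplicity 1), λ = 16 (multiplicity 1)
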